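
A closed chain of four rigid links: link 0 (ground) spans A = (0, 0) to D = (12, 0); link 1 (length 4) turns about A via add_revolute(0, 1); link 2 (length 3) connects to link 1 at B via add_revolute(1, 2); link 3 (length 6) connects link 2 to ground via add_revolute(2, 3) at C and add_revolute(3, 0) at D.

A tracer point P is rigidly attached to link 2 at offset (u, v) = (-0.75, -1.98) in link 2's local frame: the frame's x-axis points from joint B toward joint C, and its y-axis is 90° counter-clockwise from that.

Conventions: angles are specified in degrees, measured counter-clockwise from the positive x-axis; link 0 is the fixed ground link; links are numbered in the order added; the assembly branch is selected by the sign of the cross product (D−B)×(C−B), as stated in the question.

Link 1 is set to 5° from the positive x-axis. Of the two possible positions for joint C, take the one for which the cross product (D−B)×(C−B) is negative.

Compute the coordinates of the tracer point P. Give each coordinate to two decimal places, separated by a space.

A=(0,0), D=(12.00,0)
B = A + 4.00·(cos5°, sin5°) = (3.9848, 0.3486)
|BD| = 8.0228
circle(B,3.00) ∩ circle(D,6.00): a=2.3287, h=1.8913
  candidates: C₊=(6.3935,2.1370) cross=15.174; C₋=(6.2291,-1.6421) cross=-15.174
  branch - wants cross < 0 → take C=(6.2291,-1.6421) (cross=-15.174)
ex = (C−B)/|BC| = (0.7481,-0.6636); ey = (0.6636,0.7481)
P = B + -0.75·ex + -1.98·ey = (2.1098,-0.6349)

2.11 -0.63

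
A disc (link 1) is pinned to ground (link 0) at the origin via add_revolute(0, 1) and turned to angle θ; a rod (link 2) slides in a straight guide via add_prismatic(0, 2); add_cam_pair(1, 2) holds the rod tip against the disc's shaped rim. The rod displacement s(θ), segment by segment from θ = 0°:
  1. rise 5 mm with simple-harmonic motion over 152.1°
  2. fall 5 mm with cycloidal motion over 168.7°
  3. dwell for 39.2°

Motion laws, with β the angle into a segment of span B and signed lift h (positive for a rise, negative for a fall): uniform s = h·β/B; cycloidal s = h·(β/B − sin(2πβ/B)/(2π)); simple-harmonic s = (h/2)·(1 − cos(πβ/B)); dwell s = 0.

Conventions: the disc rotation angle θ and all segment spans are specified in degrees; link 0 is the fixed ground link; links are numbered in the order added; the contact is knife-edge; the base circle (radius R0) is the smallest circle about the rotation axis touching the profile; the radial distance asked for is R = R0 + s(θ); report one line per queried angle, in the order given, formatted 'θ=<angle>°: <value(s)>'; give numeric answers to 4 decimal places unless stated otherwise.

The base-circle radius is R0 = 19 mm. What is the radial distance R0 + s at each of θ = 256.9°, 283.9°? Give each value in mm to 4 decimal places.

segment 1 (0° to 152.1°, simple-harmonic, h = 5) is passed completely: s = 0.0000 + (5) = 5.0000
θ = 256.9° falls in segment 2 (152.1° to 320.8°, cycloidal, h = -5): β = 256.9 − 152.1 = 104.8°, B = 168.7°; Δs = -5·(0.6212 − sin(2π·0.6212)/(2π)) = -3.6553; s = 5.0000 − 3.6553 = 1.3447
θ = 283.9° falls in segment 2 (152.1° to 320.8°, cycloidal, h = -5): β = 283.9 − 152.1 = 131.8°, B = 168.7°; Δs = -5·(0.7813 − sin(2π·0.7813)/(2π)) = -4.6868; s = 5.0000 − 4.6868 = 0.3132
θ=256.9°: R = R0 + s = 19 + 1.3447 = 20.3447
θ=283.9°: R = R0 + s = 19 + 0.3132 = 19.3132

θ=256.9°: 20.3447
θ=283.9°: 19.3132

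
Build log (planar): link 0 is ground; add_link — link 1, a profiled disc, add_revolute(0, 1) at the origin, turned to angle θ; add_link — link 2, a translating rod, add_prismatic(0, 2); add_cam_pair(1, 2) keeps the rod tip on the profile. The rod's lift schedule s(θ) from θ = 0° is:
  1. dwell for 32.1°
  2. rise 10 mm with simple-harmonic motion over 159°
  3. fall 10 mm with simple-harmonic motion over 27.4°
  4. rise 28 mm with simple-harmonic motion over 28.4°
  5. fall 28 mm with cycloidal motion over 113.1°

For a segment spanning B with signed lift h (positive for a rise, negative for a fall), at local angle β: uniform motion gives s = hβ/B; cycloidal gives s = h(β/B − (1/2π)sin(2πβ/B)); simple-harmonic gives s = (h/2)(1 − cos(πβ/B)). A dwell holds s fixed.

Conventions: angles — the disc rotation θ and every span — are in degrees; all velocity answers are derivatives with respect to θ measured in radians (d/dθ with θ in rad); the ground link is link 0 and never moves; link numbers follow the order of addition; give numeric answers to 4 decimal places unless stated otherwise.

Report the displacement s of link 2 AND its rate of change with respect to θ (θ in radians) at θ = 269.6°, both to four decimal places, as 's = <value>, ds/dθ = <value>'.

seg 1 [0°–32.1°] dwell: s stays 0.0000
seg 2 [32.1°–191.1°] simple-harmonic, h=10: full span → s += 10 → s = 10.0000
seg 3 [191.1°–218.5°] simple-harmonic, h=-10: full span → s += -10 → s = 0.0000
seg 4 [218.5°–246.9°] simple-harmonic, h=28: full span → s += 28 → s = 28.0000
seg 5 [246.9°–360°] cycloidal, h=-28: θ=269.6° here. β=22.7, B=113.1. -28·(0.2007 − sin(2π·0.2007)/(2π)) = -1.3755 → s = 26.6245
velocity in seg [246.9°–360°] (cycloidal), θ in radians: β = 22.7° = 0.3962 rad, B = 113.1° = 1.9740 rad; ds/dθ = (h/B)(1 − cos(2πβ/B)) = ((-28)/1.9740)(1 − cos(2π·0.2007)) = -9.861338 mm/rad

s = 26.6245, ds/dθ = -9.8613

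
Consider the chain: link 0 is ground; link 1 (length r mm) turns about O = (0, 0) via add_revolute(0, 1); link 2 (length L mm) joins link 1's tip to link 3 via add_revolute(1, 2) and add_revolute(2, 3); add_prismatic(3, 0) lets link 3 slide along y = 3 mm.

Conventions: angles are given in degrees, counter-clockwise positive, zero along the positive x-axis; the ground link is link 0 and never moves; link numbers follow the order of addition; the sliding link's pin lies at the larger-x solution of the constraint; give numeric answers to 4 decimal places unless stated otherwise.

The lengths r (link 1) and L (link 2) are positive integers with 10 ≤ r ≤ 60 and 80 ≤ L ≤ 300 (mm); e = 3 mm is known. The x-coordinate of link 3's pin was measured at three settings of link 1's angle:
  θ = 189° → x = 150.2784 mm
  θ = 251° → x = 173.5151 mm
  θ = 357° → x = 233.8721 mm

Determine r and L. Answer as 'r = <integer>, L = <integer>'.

constraint per measurement: (x − r cos θ)² + (r sin θ − e)² = L²
subtracting the θ₁ and θ₂ equations cancels the r² and L² terms:
r = (x₁² − x₂²) / (2[(x₁cos θ₁ + e sin θ₁) − (x₂cos θ₂ + e sin θ₂)]) = 42.0001 → r = 42
L² = (x₁ − r cos θ₁)² + (r sin θ₁ − e)² = 36863.9898 → L = 192.0000 → L = 192
check at θ₃=357°: x = 233.8721 (printed 233.8721) ✓

r = 42, L = 192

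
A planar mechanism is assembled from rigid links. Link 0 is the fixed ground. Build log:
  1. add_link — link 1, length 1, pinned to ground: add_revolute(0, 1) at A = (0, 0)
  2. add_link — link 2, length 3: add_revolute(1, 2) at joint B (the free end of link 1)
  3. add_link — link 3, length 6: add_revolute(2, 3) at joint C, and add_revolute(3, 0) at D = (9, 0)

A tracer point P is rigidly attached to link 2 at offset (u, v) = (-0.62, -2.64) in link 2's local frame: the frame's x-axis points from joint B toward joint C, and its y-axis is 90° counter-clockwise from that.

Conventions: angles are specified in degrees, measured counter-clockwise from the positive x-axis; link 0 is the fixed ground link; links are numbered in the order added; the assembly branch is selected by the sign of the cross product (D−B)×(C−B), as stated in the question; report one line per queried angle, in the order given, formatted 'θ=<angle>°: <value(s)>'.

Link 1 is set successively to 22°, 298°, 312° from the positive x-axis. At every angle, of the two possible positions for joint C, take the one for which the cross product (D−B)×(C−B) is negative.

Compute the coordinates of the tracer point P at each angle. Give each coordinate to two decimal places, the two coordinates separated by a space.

A=(0,0), D=(9.00,0)
θ=22°: B = A + 1.00·(cos22°, sin22°) = (0.9272, 0.3746)
θ=22°: |BD| = 8.0815
θ=22°: circle(B,3.00) ∩ circle(D,6.00): a=2.3703, h=1.8390
θ=22°:   candidates: C₊=(3.3801,2.1017) cross=14.862; C₋=(3.2097,-1.5723) cross=-14.862
θ=22°:   branch - wants cross < 0 → take C=(3.2097,-1.5723) (cross=-14.862)
θ=22°: ex = (C−B)/|BC| = (0.7608,-0.6490); ey = (0.6490,0.7608)
θ=22°: P = B + -0.62·ex + -2.64·ey = (-1.2578,-1.2316)
θ=298°: B = A + 1.00·(cos298°, sin298°) = (0.4695, -0.8829)
θ=298°: |BD| = 8.5761
θ=298°: circle(B,3.00) ∩ circle(D,6.00): a=2.7139, h=1.2786
θ=298°:   candidates: C₊=(3.0373,0.6682) cross=10.965; C₋=(3.3006,-1.8753) cross=-10.965
θ=298°:   branch - wants cross < 0 → take C=(3.3006,-1.8753) (cross=-10.965)
θ=298°: ex = (C−B)/|BC| = (0.9437,-0.3308); ey = (0.3308,0.9437)
θ=298°: P = B + -0.62·ex + -2.64·ey = (-0.9889,-3.1692)
θ=312°: B = A + 1.00·(cos312°, sin312°) = (0.6691, -0.7431)
θ=312°: |BD| = 8.3639
θ=312°: circle(B,3.00) ∩ circle(D,6.00): a=2.5679, h=1.5511
θ=312°:   candidates: C₊=(3.0891,1.0300) cross=12.973; C₋=(3.3647,-2.0599) cross=-12.973
θ=312°:   branch - wants cross < 0 → take C=(3.3647,-2.0599) (cross=-12.973)
θ=312°: ex = (C−B)/|BC| = (0.8985,-0.4389); ey = (0.4389,0.8985)
θ=312°: P = B + -0.62·ex + -2.64·ey = (-1.0467,-2.8431)

θ=22°: -1.26 -1.23
θ=298°: -0.99 -3.17
θ=312°: -1.05 -2.84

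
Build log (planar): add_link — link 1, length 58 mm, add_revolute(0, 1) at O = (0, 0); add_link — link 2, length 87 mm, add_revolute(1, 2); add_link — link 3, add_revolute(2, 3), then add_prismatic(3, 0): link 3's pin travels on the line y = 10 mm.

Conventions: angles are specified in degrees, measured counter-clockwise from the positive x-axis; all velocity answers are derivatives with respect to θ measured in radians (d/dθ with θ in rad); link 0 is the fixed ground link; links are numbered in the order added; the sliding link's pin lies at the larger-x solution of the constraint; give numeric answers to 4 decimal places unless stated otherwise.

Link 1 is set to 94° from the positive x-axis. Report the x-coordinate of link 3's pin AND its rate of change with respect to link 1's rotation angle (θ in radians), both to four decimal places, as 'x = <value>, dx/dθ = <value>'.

geometry: r = 58 mm, L = 87 mm, e = 10 mm
crank pin P = (r cos θ, r sin θ) = (-4.045875, 57.858715)
h = r sin θ − e = 57.858715 − 10 = 47.858715
x = r cos θ + √(L² − h²) = -4.045875 + 72.653585 = 68.607709
dx/dθ = −r sin θ − h·r cos θ/√(L² − h²) (θ in radians; h = 47.858715) = -55.193597

x = 68.6077, dx/dθ = -55.1936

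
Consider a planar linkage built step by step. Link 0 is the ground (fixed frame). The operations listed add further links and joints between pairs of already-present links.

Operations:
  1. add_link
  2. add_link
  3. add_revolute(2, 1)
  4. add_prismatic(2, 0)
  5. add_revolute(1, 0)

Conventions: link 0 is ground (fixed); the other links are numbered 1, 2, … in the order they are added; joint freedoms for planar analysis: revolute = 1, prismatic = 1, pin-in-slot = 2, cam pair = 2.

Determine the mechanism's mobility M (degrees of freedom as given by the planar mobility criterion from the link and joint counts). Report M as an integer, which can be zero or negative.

ground; <1,0,0>
#1 <2,0,0>
#2 <3,0,0>
R:2↔1 J1 <3,1,0>
P:2↔0 J1 <3,2,0>
R:1↔0 J1 <3,3,0>
3×2 − 2×3 − 1×0 = 0

M = 0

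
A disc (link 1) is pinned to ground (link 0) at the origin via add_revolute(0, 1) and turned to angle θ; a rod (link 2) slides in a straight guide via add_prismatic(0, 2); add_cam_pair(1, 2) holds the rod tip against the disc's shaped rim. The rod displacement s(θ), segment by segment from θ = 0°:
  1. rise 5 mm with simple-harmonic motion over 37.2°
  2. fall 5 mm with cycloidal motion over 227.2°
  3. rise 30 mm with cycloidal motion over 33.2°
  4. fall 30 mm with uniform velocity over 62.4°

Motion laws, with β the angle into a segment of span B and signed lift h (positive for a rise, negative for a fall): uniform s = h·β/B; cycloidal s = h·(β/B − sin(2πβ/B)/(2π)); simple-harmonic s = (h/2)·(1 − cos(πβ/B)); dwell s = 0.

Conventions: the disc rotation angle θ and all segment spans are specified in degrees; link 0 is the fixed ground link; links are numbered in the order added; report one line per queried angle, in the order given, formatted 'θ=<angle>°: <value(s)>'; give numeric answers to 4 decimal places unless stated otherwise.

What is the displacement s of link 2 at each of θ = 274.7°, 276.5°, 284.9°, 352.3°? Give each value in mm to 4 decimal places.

segment 1 (0° to 37.2°, simple-harmonic, h = 5) is passed completely: s = 0.0000 + (5) = 5.0000
segment 2 (37.2° to 264.4°, cycloidal, h = -5) is passed completely: s = 5.0000 + (-5) = 0.0000
θ = 274.7° falls in segment 3 (264.4° to 297.6°, cycloidal, h = 30): β = 274.7 − 264.4 = 10.3°, B = 33.2°; Δs = 30·(0.3102 − sin(2π·0.3102)/(2π)) = 4.8705; s = 0.0000 + 4.8705 = 4.8705
θ = 276.5° falls in segment 3 (264.4° to 297.6°, cycloidal, h = 30): β = 276.5 − 264.4 = 12.1°, B = 33.2°; Δs = 30·(0.3645 − sin(2π·0.3645)/(2π)) = 7.3415; s = 0.0000 + 7.3415 = 7.3415
θ = 284.9° falls in segment 3 (264.4° to 297.6°, cycloidal, h = 30): β = 284.9 − 264.4 = 20.5°, B = 33.2°; Δs = 30·(0.6175 − sin(2π·0.6175)/(2π)) = 21.7368; s = 0.0000 + 21.7368 = 21.7368
segment 3 (264.4° to 297.6°, cycloidal, h = 30) is passed completely: s = 0.0000 + (30) = 30.0000
θ = 352.3° falls in segment 4 (297.6° to 360°, uniform, h = -30): β = 352.3 − 297.6 = 54.7°, B = 62.4°; Δs = -30·54.7/62.4 = -26.2981; s = 30.0000 − 26.2981 = 3.7019

θ=274.7°: 4.8705
θ=276.5°: 7.3415
θ=284.9°: 21.7368
θ=352.3°: 3.7019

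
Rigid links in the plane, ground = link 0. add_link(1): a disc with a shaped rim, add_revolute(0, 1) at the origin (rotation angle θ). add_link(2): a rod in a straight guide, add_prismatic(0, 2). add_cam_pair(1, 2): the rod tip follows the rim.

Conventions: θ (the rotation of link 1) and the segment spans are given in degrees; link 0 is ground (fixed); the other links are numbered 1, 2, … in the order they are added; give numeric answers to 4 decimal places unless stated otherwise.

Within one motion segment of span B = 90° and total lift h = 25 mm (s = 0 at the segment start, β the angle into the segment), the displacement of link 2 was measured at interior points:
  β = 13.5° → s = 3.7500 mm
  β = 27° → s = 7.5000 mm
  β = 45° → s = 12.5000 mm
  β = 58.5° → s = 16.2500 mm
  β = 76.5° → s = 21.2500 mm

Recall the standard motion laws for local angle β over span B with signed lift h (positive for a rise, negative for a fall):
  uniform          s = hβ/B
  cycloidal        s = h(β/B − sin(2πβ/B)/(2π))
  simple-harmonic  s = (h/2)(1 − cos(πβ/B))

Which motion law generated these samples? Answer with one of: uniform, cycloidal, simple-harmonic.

candidates at β/B = r: uniform s = h·r (linear in β); cycloidal s = h·(r − sin(2πr)/(2π)); simple-harmonic s = (h/2)(1 − cos(πr))
β=13.5°: printed 3.7500 | uniform 3.7500, cycloidal 0.5310, simple-harmonic 1.3624
β=27°: printed 7.5000 | uniform 7.5000, cycloidal 3.7159, simple-harmonic 5.1527
β=45°: printed 12.5000 | uniform 12.5000, cycloidal 12.5000, simple-harmonic 12.5000
β=58.5°: printed 16.2500 | uniform 16.2500, cycloidal 19.4690, simple-harmonic 18.1749
β=76.5°: printed 21.2500 | uniform 21.2500, cycloidal 24.4690, simple-harmonic 23.6376
only one law matches every sample → uniform

uniform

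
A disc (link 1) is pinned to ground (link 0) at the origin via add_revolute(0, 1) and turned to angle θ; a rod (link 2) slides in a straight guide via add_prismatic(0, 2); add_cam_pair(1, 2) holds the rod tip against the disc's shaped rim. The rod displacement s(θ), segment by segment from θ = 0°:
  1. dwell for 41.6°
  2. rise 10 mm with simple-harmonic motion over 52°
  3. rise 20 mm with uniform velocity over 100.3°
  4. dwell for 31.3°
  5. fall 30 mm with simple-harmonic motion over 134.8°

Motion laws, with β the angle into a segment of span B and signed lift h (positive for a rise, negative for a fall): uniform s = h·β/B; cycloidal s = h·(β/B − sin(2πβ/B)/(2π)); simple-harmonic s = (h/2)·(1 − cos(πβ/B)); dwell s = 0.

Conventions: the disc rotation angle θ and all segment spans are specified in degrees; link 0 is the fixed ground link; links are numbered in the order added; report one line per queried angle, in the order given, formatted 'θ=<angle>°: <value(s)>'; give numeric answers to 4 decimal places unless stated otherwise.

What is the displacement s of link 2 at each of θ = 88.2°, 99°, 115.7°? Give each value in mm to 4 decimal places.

segment 1 (0° to 41.6°, dwell): s unchanged at 0.0000
θ = 88.2° falls in segment 2 (41.6° to 93.6°, simple-harmonic, h = 10): β = 88.2 − 41.6 = 46.6°, B = 52°; Δs = 10/2·(1 − cos(π·0.8962)) = 9.7363; s = 0.0000 + 9.7363 = 9.7363
segment 2 (41.6° to 93.6°, simple-harmonic, h = 10) is passed completely: s = 0.0000 + (10) = 10.0000
θ = 99° falls in segment 3 (93.6° to 193.9°, uniform, h = 20): β = 99 − 93.6 = 5.4°, B = 100.3°; Δs = 20·5.4/100.3 = 1.0768; s = 10.0000 + 1.0768 = 11.0768
θ = 115.7° falls in segment 3 (93.6° to 193.9°, uniform, h = 20): β = 115.7 − 93.6 = 22.1°, B = 100.3°; Δs = 20·22.1/100.3 = 4.4068; s = 10.0000 + 4.4068 = 14.4068

θ=88.2°: 9.7363
θ=99°: 11.0768
θ=115.7°: 14.4068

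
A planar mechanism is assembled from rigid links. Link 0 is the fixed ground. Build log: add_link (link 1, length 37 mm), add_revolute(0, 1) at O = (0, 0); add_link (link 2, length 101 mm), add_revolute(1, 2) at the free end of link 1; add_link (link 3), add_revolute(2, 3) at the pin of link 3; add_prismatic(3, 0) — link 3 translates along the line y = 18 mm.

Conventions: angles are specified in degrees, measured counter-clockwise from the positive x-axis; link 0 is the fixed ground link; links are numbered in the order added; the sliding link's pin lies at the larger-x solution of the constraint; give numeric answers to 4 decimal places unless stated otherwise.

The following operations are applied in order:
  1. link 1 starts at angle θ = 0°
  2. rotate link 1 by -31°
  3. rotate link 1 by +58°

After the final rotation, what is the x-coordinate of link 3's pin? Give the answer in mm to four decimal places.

geometry: r = 37 mm, L = 101 mm, e = 18 mm; θ starts at 0°
rotate link 1 by -31°: θ ← 0° -31° = -31°
rotate link 1 by +58°: θ ← -31° +58° = 27°
crank pin P = (r cos θ, r sin θ) = (32.967241, 16.797648)
h = r sin θ − e = 16.797648 − 18 = -1.202352
x = r cos θ + √(L² − h²) = 32.967241 + 100.992843 = 133.960084

133.9601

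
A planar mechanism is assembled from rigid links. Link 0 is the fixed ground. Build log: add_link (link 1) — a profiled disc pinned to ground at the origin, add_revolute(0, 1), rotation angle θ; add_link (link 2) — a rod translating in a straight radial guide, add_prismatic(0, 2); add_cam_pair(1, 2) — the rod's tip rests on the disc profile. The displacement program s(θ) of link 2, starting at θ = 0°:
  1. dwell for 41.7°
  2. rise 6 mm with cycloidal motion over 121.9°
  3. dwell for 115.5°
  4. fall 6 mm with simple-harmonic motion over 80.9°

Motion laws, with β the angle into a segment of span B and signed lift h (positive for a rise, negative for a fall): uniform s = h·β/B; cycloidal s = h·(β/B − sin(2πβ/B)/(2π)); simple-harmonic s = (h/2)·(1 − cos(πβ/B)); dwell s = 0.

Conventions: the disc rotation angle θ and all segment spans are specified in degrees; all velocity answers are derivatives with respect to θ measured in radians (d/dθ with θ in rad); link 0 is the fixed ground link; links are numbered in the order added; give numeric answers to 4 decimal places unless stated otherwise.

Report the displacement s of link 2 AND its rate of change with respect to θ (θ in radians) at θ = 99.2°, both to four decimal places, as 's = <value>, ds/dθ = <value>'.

seg 1 [0°–41.7°] dwell: s stays 0.0000
seg 2 [41.7°–163.6°] cycloidal, h=6: θ=99.2° here. β=57.5, B=121.9. 6·(0.4717 − sin(2π·0.4717)/(2π)) = 2.6613 → s = 2.6613
velocity in seg [41.7°–163.6°] (cycloidal), θ in radians: β = 57.5° = 1.0036 rad, B = 121.9° = 2.1276 rad; ds/dθ = (h/B)(1 − cos(2πβ/B)) = (6/2.1276)(1 − cos(2π·0.4717)) = 5.595802 mm/rad

s = 2.6613, ds/dθ = 5.5958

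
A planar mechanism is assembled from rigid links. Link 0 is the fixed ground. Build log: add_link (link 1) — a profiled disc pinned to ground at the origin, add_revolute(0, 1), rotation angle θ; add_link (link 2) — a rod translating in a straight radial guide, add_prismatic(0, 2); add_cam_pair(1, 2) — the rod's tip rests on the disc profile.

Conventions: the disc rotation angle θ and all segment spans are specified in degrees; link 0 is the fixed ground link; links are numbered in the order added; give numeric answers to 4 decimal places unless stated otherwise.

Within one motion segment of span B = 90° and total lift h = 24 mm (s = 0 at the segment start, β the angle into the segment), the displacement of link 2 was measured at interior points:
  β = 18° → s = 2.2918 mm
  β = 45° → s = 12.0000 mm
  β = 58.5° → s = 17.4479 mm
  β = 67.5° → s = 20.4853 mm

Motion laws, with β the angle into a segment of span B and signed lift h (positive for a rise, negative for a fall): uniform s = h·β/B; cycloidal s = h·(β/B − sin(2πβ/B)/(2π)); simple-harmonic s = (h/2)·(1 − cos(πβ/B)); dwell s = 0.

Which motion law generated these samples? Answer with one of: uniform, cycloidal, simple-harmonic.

candidates at β/B = r: uniform s = h·r (linear in β); cycloidal s = h·(r − sin(2πr)/(2π)); simple-harmonic s = (h/2)(1 − cos(πr))
β=18°: printed 2.2918 | uniform 4.8000, cycloidal 1.1672, simple-harmonic 2.2918
β=45°: printed 12.0000 | uniform 12.0000, cycloidal 12.0000, simple-harmonic 12.0000
β=58.5°: printed 17.4479 | uniform 15.6000, cycloidal 18.6902, simple-harmonic 17.4479
β=67.5°: printed 20.4853 | uniform 18.0000, cycloidal 21.8197, simple-harmonic 20.4853
only one law matches every sample → simple-harmonic

simple-harmonic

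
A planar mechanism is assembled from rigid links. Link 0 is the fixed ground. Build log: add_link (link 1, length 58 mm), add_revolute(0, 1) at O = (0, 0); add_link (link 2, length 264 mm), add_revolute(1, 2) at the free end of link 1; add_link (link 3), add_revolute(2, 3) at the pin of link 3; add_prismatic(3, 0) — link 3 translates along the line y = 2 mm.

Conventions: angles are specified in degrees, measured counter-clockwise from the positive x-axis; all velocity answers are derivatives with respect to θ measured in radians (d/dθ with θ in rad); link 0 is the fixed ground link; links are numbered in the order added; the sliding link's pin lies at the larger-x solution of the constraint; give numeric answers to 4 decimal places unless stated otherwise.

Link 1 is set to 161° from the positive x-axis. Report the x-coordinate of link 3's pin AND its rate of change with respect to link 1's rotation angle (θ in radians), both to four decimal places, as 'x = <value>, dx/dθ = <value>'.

geometry: r = 58 mm, L = 264 mm, e = 2 mm
crank pin P = (r cos θ, r sin θ) = (-54.840077, 18.882953)
h = r sin θ − e = 18.882953 − 2 = 16.882953
x = r cos θ + √(L² − h²) = -54.840077 + 263.459610 = 208.619532
dx/dθ = −r sin θ − h·r cos θ/√(L² − h²) (θ in radians; h = 16.882953) = -15.368705

x = 208.6195, dx/dθ = -15.3687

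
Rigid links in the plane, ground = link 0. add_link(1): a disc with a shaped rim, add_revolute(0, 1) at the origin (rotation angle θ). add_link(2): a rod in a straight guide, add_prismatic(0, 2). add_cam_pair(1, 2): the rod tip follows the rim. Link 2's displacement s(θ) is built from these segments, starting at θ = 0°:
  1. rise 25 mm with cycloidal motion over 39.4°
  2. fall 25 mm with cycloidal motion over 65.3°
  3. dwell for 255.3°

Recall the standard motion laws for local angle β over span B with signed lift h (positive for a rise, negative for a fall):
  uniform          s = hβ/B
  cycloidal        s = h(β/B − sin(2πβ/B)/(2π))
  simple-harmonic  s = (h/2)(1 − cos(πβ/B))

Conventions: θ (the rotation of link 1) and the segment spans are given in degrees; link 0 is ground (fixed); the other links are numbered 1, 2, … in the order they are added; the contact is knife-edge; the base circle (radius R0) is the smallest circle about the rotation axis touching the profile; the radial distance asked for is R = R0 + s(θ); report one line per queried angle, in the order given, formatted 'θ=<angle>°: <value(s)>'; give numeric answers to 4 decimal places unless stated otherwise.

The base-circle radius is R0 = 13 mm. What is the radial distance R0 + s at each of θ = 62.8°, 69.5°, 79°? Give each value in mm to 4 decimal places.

segment 1 (0° to 39.4°, cycloidal, h = 25) is passed completely: s = 0.0000 + (25) = 25.0000
θ = 62.8° falls in segment 2 (39.4° to 104.7°, cycloidal, h = -25): β = 62.8 − 39.4 = 23.4°, B = 65.3°; Δs = -25·(0.3583 − sin(2π·0.3583)/(2π)) = -5.8667; s = 25.0000 − 5.8667 = 19.1333
θ = 69.5° falls in segment 2 (39.4° to 104.7°, cycloidal, h = -25): β = 69.5 − 39.4 = 30.1°, B = 65.3°; Δs = -25·(0.4609 − sin(2π·0.4609)/(2π)) = -10.5572; s = 25.0000 − 10.5572 = 14.4428
θ = 79° falls in segment 2 (39.4° to 104.7°, cycloidal, h = -25): β = 79 − 39.4 = 39.6°, B = 65.3°; Δs = -25·(0.6064 − sin(2π·0.6064)/(2π)) = -17.6277; s = 25.0000 − 17.6277 = 7.3723
θ=62.8°: R = R0 + s = 13 + 19.1333 = 32.1333
θ=69.5°: R = R0 + s = 13 + 14.4428 = 27.4428
θ=79°: R = R0 + s = 13 + 7.3723 = 20.3723

θ=62.8°: 32.1333
θ=69.5°: 27.4428
θ=79°: 20.3723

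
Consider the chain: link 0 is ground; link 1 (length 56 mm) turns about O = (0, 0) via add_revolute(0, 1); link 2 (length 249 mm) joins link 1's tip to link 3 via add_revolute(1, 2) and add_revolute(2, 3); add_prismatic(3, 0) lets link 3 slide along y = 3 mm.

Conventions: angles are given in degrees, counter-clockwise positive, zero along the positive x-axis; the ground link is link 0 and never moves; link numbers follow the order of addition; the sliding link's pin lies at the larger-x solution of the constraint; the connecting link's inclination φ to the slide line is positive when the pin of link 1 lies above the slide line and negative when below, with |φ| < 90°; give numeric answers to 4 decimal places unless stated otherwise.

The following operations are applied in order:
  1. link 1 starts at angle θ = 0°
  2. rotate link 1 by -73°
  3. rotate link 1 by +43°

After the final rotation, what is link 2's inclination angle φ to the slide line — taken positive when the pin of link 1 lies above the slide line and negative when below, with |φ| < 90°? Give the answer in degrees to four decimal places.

geometry: r = 56 mm, L = 249 mm, e = 3 mm; θ starts at 0°
rotate link 1 by -73°: θ ← 0° -73° = -73°
rotate link 1 by +43°: θ ← -73° +43° = -30°
h = r sin θ − e = -28.000000 − 3 = -31.000000
sin φ = h / L = -31.000000 / 249 = -0.12449799
φ = arcsin(-0.12449799) = -7.151766°

-7.1518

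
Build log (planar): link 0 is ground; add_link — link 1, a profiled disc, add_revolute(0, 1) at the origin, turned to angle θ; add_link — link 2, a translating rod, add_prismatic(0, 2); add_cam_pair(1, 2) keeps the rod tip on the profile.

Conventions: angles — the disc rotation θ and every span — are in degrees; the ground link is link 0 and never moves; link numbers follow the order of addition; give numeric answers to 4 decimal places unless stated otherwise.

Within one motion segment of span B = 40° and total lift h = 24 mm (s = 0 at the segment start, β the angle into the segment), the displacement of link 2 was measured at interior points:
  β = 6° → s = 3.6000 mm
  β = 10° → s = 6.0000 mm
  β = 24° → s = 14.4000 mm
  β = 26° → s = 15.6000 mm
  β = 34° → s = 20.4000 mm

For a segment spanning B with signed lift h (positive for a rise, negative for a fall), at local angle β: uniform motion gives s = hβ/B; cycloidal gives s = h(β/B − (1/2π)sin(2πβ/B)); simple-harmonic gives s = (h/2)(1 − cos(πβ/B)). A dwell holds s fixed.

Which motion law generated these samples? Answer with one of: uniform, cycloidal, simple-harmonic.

candidates at β/B = r: uniform s = h·r (linear in β); cycloidal s = h·(r − sin(2πr)/(2π)); simple-harmonic s = (h/2)(1 − cos(πr))
β=6°: printed 3.6000 | uniform 3.6000, cycloidal 0.5098, simple-harmonic 1.3079
β=10°: printed 6.0000 | uniform 6.0000, cycloidal 2.1803, simple-harmonic 3.5147
β=24°: printed 14.4000 | uniform 14.4000, cycloidal 16.6452, simple-harmonic 15.7082
β=26°: printed 15.6000 | uniform 15.6000, cycloidal 18.6902, simple-harmonic 17.4479
β=34°: printed 20.4000 | uniform 20.4000, cycloidal 23.4902, simple-harmonic 22.6921
only one law matches every sample → uniform

uniform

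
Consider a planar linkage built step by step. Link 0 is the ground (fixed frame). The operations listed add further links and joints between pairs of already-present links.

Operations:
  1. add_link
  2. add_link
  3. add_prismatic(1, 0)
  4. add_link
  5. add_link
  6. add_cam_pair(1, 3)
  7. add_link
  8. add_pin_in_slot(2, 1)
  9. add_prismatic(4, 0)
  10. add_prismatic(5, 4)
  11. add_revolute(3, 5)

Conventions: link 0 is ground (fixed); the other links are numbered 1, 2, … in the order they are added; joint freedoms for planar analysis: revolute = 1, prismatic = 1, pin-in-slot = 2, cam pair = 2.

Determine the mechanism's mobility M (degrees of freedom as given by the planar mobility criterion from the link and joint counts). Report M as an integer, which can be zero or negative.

link 0 = ground. State L|J1|J2 = 1|0|0
+link1  2|0|0
+link2  3|0|0
P(1,0) f=1→J1  3|1|0
+link3  4|1|0
+link4  5|1|0
C(1,3) f=2→J2  5|1|1
+link5  6|1|1
PS(2,1) f=2→J2  6|1|2
P(4,0) f=1→J1  6|2|2
P(5,4) f=1→J1  6|3|2
R(3,5) f=1→J1  6|4|2
M = 3(6−1)−2·4−2 = 15−8−2 = 5

M = 5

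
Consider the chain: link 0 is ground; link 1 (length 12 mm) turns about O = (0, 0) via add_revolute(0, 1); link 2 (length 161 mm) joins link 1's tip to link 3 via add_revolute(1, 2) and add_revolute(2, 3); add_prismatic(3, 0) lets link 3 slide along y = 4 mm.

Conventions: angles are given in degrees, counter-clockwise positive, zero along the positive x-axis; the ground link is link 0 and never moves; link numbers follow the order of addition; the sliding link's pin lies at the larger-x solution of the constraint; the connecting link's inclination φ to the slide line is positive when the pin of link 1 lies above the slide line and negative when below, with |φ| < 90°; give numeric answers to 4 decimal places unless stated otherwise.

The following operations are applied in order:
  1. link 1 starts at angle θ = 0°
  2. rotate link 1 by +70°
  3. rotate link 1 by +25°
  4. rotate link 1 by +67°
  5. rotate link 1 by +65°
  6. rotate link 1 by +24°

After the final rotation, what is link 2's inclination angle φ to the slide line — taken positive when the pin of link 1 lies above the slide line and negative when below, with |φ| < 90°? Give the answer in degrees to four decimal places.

geometry: r = 12 mm, L = 161 mm, e = 4 mm; θ starts at 0°
rotate link 1 by +70°: θ ← 0° +70° = 70°
rotate link 1 by +25°: θ ← 70° +25° = 95°
rotate link 1 by +67°: θ ← 95° +67° = 162°
rotate link 1 by +65°: θ ← 162° +65° = 227°
rotate link 1 by +24°: θ ← 227° +24° = 251°
h = r sin θ − e = -11.346223 − 4 = -15.346223
sin φ = h / L = -15.346223 / 161 = -0.09531815
φ = arcsin(-0.09531815) = -5.469632°

-5.4696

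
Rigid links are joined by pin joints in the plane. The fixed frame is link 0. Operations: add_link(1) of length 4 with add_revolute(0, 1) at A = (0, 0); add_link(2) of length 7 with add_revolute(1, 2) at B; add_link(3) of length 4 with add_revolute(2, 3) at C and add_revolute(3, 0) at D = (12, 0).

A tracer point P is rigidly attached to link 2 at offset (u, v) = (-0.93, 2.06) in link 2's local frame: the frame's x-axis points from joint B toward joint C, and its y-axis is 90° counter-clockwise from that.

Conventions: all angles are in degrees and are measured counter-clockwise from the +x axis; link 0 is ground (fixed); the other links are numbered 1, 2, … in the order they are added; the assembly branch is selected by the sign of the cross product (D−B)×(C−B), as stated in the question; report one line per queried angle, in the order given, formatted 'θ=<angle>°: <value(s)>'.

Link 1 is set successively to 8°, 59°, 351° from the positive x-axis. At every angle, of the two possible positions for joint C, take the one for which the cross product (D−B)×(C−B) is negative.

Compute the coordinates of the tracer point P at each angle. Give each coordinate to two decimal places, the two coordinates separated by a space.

A=(0,0), D=(12.00,0)
θ=8°: B = A + 4.00·(cos8°, sin8°) = (3.9611, 0.5567)
θ=8°: |BD| = 8.0582
θ=8°: circle(B,7.00) ∩ circle(D,4.00): a=6.0767, h=3.4747
θ=8°:   candidates: C₊=(10.2633,3.6033) cross=28.000; C₋=(9.7832,-3.3295) cross=-28.000
θ=8°:   branch - wants cross < 0 → take C=(9.7832,-3.3295) (cross=-28.000)
θ=8°: ex = (C−B)/|BC| = (0.8317,-0.5552); ey = (0.5552,0.8317)
θ=8°: P = B + -0.93·ex + 2.06·ey = (4.3312,2.7864)
θ=59°: B = A + 4.00·(cos59°, sin59°) = (2.0602, 3.4287)
θ=59°: |BD| = 10.5146
θ=59°: circle(B,7.00) ∩ circle(D,4.00): a=6.8265, h=1.5487
θ=59°:   candidates: C₊=(9.0186,2.6666) cross=16.284; C₋=(8.0085,-0.2614) cross=-16.284
θ=59°:   branch - wants cross < 0 → take C=(8.0085,-0.2614) (cross=-16.284)
θ=59°: ex = (C−B)/|BC| = (0.8498,-0.5272); ey = (0.5272,0.8498)
θ=59°: P = B + -0.93·ex + 2.06·ey = (2.3558,5.6694)
θ=351°: B = A + 4.00·(cos351°, sin351°) = (3.9508, -0.6257)
θ=351°: |BD| = 8.0735
θ=351°: circle(B,7.00) ∩ circle(D,4.00): a=6.0805, h=3.4681
θ=351°:   candidates: C₊=(9.7441,3.3032) cross=28.000; C₋=(10.2817,-3.6121) cross=-28.000
θ=351°:   branch - wants cross < 0 → take C=(10.2817,-3.6121) (cross=-28.000)
θ=351°: ex = (C−B)/|BC| = (0.9044,-0.4266); ey = (0.4266,0.9044)
θ=351°: P = B + -0.93·ex + 2.06·ey = (3.9885,1.6341)

θ=8°: 4.33 2.79
θ=59°: 2.36 5.67
θ=351°: 3.99 1.63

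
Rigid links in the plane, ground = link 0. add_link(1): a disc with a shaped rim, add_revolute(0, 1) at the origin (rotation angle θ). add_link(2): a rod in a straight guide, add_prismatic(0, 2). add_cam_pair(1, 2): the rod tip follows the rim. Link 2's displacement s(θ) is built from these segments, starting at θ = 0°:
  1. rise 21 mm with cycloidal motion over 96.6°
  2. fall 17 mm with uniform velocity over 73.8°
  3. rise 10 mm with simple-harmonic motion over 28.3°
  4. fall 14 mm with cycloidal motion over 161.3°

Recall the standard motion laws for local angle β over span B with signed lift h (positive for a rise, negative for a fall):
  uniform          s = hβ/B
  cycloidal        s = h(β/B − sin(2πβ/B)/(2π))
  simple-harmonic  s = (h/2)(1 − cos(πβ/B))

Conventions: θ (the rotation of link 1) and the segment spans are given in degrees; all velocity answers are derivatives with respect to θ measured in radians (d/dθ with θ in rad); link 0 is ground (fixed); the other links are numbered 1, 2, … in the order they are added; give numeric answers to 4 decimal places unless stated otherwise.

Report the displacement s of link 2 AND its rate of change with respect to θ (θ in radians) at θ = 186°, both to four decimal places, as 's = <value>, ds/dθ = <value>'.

segment 1 (0° to 96.6°, cycloidal, h = 21) is passed completely: s = 0.0000 + (21) = 21.0000
segment 2 (96.6° to 170.4°, uniform, h = -17) is passed completely: s = 21.0000 + (-17) = 4.0000
θ = 186° falls in segment 3 (170.4° to 198.7°, simple-harmonic, h = 10): β = 186 − 170.4 = 15.6°, B = 28.3°; Δs = 10/2·(1 − cos(π·0.5512)) = 5.8014; s = 4.0000 + 5.8014 = 9.8014
velocity in seg [170.4°–198.7°] (simple-harmonic), θ in radians: β = 15.6° = 0.2723 rad, B = 28.3° = 0.4939 rad; ds/dθ = (πh/(2B)) sin(πβ/B) = (π·10/(2·0.4939)) sin(π·0.5512) = 31.391017 mm/rad

s = 9.8014, ds/dθ = 31.3910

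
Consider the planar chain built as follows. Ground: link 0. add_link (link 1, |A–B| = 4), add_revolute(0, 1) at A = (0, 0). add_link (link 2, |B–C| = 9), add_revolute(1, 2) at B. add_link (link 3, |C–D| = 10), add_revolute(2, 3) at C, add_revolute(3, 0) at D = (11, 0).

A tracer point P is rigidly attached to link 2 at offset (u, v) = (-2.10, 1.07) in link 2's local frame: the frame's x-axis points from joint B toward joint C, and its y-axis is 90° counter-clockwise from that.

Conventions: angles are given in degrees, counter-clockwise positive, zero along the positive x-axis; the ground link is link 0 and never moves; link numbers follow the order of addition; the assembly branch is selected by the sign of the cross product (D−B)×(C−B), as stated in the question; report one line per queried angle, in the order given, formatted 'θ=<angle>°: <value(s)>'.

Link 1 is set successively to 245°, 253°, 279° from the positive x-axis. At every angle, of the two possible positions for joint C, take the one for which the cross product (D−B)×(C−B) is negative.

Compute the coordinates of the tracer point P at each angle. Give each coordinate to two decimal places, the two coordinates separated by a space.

A=(0,0), D=(11.00,0)
θ=245°: B = A + 4.00·(cos245°, sin245°) = (-1.6905, -3.6252)
θ=245°: |BD| = 13.1981
θ=245°: circle(B,9.00) ∩ circle(D,10.00): a=5.8793, h=6.8143
θ=245°:   candidates: C₊=(2.0909,4.5418) cross=89.936; C₋=(5.8344,-8.5625) cross=-89.936
θ=245°:   branch - wants cross < 0 → take C=(5.8344,-8.5625) (cross=-89.936)
θ=245°: ex = (C−B)/|BC| = (0.8361,-0.5486); ey = (0.5486,0.8361)
θ=245°: P = B + -2.10·ex + 1.07·ey = (-2.8593,-1.5786)
θ=253°: B = A + 4.00·(cos253°, sin253°) = (-1.1695, -3.8252)
θ=253°: |BD| = 12.7565
θ=253°: circle(B,9.00) ∩ circle(D,10.00): a=5.6335, h=7.0188
θ=253°:   candidates: C₊=(2.1001,4.5599) cross=89.535; C₋=(6.3095,-8.8317) cross=-89.535
θ=253°:   branch - wants cross < 0 → take C=(6.3095,-8.8317) (cross=-89.535)
θ=253°: ex = (C−B)/|BC| = (0.8310,-0.5563); ey = (0.5563,0.8310)
θ=253°: P = B + -2.10·ex + 1.07·ey = (-2.3194,-1.7679)
θ=279°: B = A + 4.00·(cos279°, sin279°) = (0.6257, -3.9508)
θ=279°: |BD| = 11.1011
θ=279°: circle(B,9.00) ∩ circle(D,10.00): a=4.6948, h=7.6785
θ=279°:   candidates: C₊=(2.2804,4.8958) cross=85.239; C₋=(7.7458,-9.4557) cross=-85.239
θ=279°:   branch - wants cross < 0 → take C=(7.7458,-9.4557) (cross=-85.239)
θ=279°: ex = (C−B)/|BC| = (0.7911,-0.6117); ey = (0.6117,0.7911)
θ=279°: P = B + -2.10·ex + 1.07·ey = (-0.3811,-1.8198)

θ=245°: -2.86 -1.58
θ=253°: -2.32 -1.77
θ=279°: -0.38 -1.82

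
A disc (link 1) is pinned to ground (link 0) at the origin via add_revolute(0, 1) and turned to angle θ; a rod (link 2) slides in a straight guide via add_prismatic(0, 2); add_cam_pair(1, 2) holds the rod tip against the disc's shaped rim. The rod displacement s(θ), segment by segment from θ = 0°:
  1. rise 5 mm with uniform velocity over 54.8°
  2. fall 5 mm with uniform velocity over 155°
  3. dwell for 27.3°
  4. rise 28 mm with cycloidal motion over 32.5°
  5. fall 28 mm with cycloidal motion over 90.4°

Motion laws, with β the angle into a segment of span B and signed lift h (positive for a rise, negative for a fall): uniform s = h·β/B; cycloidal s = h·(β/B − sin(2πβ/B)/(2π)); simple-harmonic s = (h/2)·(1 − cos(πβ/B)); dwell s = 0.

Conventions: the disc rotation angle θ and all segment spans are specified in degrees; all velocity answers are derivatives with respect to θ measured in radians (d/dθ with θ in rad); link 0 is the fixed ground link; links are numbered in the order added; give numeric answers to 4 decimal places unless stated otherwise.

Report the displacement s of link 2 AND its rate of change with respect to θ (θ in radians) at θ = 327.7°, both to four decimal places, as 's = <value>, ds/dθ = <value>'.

segment 1 (0° to 54.8°, uniform, h = 5) is passed completely: s = 0.0000 + (5) = 5.0000
segment 2 (54.8° to 209.8°, uniform, h = -5) is passed completely: s = 5.0000 + (-5) = 0.0000
segment 3 (209.8° to 237.1°, dwell): s unchanged at 0.0000
segment 4 (237.1° to 269.6°, cycloidal, h = 28) is passed completely: s = 0.0000 + (28) = 28.0000
θ = 327.7° falls in segment 5 (269.6° to 360°, cycloidal, h = -28): β = 327.7 − 269.6 = 58.1°, B = 90.4°; Δs = -28·(0.6427 − sin(2π·0.6427)/(2π)) = -21.4769; s = 28.0000 − 21.4769 = 6.5231
velocity in seg [269.6°–360°] (cycloidal), θ in radians: β = 58.1° = 1.0140 rad, B = 90.4° = 1.5778 rad; ds/dθ = (h/B)(1 − cos(2πβ/B)) = ((-28)/1.5778)(1 − cos(2π·0.6427)) = -28.825001 mm/rad

s = 6.5231, ds/dθ = -28.8250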